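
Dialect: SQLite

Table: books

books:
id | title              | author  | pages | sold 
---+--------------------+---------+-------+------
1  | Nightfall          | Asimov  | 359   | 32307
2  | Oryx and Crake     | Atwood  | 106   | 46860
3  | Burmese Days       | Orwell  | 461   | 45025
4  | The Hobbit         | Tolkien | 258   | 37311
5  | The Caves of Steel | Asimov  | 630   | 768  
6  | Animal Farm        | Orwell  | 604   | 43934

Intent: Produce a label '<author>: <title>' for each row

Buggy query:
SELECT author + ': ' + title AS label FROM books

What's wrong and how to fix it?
Bug: SQLite uses || for string concatenation; + coerces text to numbers (yielding 0)

Fix: Use the || operator for string concatenation

Corrected query:
SELECT author || ': ' || title AS label FROM books

Result:
label                     
--------------------------
Asimov: Nightfall         
Atwood: Oryx and Crake    
Orwell: Burmese Days      
Tolkien: The Hobbit       
Asimov: The Caves of Steel
Orwell: Animal Farm       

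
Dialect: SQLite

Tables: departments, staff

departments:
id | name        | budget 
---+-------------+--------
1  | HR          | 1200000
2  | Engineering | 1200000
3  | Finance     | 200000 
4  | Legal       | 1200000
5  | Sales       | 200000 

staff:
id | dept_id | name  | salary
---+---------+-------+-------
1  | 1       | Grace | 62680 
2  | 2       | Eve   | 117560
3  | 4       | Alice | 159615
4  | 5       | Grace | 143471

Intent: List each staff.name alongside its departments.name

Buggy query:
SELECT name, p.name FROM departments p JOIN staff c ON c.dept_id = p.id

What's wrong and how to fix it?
Bug: 'name' exists in both joined tables, so the database can't tell which one is meant

Fix: Qualify the column with its table alias (c.name)

Corrected query:
SELECT c.name, p.name FROM departments p JOIN staff c ON c.dept_id = p.id

Result:
name  | name       
------+------------
Grace | HR         
Eve   | Engineering
Alice | Legal      
Grace | Sales      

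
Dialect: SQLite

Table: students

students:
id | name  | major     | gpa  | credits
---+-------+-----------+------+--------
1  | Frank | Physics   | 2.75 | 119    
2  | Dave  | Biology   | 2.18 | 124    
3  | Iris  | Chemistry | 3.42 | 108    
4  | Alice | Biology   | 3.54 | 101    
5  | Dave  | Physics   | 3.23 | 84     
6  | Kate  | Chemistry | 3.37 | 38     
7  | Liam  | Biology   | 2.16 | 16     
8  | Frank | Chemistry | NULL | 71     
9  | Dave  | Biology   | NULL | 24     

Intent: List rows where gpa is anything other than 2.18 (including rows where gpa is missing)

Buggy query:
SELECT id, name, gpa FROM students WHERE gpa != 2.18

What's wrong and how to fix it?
Bug: Inequality against NULL is unknown, not true; rows with NULL are dropped

Fix: Add an explicit OR gpa IS NULL to include the missing-value rows

Corrected query:
SELECT id, name, gpa FROM students WHERE gpa != 2.18 OR gpa IS NULL

Result:
id | name  | gpa 
---+-------+-----
1  | Frank | 2.75
3  | Iris  | 3.42
4  | Alice | 3.54
5  | Dave  | 3.23
6  | Kate  | 3.37
7  | Liam  | 2.16
8  | Frank | NULL
9  | Dave  | NULL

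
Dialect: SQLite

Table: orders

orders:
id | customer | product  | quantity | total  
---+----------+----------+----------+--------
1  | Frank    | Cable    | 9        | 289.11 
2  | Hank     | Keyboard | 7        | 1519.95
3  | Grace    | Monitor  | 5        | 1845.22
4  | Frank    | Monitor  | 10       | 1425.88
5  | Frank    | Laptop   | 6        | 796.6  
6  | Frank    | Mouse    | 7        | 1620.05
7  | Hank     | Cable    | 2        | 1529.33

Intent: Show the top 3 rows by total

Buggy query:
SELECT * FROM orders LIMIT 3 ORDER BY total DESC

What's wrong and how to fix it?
Bug: LIMIT must come after ORDER BY

Fix: Sort with ORDER BY, then apply LIMIT

Corrected query:
SELECT * FROM orders ORDER BY total DESC LIMIT 3

Result:
id | customer | product | quantity | total  
---+----------+---------+----------+--------
3  | Grace    | Monitor | 5        | 1845.22
6  | Frank    | Mouse   | 7        | 1620.05
7  | Hank     | Cable   | 2        | 1529.33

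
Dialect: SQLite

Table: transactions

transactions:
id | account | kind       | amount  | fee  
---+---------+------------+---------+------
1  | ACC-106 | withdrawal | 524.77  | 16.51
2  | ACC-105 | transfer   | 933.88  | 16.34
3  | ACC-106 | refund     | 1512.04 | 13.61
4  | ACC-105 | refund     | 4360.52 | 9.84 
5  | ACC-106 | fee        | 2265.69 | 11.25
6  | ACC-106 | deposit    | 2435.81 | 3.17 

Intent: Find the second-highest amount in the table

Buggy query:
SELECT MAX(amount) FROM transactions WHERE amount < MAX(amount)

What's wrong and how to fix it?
Bug: MAX(amount) on the right of the comparison is an aggregate-in-WHERE error

Fix: Compute the overall MAX in a subquery, then take MAX of rows below it

Corrected query:
SELECT MAX(amount) FROM transactions WHERE amount < (SELECT MAX(amount) FROM transactions)

Result:
MAX(amount)
-----------
2435.81    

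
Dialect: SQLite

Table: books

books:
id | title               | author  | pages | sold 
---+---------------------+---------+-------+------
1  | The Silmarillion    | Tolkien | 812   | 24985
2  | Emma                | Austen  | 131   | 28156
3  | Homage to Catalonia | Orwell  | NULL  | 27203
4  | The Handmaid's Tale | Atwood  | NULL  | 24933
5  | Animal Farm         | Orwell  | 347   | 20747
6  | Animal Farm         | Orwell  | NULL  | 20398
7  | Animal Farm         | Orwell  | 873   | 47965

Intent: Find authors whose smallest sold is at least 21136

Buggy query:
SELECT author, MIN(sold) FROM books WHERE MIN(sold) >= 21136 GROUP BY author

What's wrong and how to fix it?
Bug: MIN() in WHERE is a misuse of aggregate

Fix: Replace WHERE with HAVING after the GROUP BY

Corrected query:
SELECT author, MIN(sold) FROM books GROUP BY author HAVING MIN(sold) >= 21136

Result:
author  | MIN(sold)
--------+----------
Atwood  | 24933    
Austen  | 28156    
Tolkien | 24985    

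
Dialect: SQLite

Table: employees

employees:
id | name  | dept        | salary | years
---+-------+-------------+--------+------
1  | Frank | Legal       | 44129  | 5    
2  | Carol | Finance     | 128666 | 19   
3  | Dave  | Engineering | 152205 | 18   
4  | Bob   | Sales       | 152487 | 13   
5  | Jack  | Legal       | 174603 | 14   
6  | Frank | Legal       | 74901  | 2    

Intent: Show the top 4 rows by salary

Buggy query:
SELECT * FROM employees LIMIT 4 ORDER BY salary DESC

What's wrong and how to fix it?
Bug: ORDER BY cannot follow LIMIT; LIMIT is the final clause

Fix: Swap the clauses: ORDER BY first, then LIMIT

Corrected query:
SELECT * FROM employees ORDER BY salary DESC LIMIT 4

Result:
id | name  | dept        | salary | years
---+-------+-------------+--------+------
5  | Jack  | Legal       | 174603 | 14   
4  | Bob   | Sales       | 152487 | 13   
3  | Dave  | Engineering | 152205 | 18   
2  | Carol | Finance     | 128666 | 19   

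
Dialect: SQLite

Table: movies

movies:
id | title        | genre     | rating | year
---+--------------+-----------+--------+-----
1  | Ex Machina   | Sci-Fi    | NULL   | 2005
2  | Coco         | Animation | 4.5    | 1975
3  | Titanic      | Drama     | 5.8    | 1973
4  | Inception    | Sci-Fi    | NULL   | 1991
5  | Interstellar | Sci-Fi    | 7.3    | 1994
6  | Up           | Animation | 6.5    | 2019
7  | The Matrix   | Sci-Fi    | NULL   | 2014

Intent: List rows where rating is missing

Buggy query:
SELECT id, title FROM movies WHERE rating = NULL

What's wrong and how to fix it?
Bug: Comparing to NULL with '=' never matches; NULL = NULL is unknown, not true

Fix: Use IS NULL to test for NULL

Corrected query:
SELECT id, title FROM movies WHERE rating IS NULL

Result:
id | title     
---+-----------
1  | Ex Machina
4  | Inception 
7  | The Matrix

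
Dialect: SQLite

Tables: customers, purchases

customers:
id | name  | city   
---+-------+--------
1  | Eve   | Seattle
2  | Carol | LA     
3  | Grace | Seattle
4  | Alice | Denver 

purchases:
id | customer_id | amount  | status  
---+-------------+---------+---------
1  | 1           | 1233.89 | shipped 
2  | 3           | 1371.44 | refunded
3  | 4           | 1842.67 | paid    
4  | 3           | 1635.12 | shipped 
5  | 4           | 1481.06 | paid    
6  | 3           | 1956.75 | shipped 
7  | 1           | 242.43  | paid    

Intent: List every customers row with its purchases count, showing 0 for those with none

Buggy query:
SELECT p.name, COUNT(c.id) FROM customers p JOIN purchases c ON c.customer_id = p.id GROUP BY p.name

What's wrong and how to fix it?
Bug: INNER JOIN drops customers rows that have no matching purchases rows

Fix: Use LEFT JOIN so parents without children still appear (COUNT(c.id) gives 0)

Corrected query:
SELECT p.name, COUNT(c.id) FROM customers p LEFT JOIN purchases c ON c.customer_id = p.id GROUP BY p.name

Result:
name  | COUNT(c.id)
------+------------
Alice | 2          
Carol | 0          
Eve   | 2          
Grace | 3          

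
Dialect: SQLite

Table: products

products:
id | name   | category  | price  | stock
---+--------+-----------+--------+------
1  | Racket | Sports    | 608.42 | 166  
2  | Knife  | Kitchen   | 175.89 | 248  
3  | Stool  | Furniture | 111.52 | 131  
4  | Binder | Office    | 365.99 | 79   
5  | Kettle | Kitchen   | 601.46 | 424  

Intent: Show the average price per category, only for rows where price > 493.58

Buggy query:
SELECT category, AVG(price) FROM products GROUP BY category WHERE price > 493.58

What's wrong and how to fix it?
Bug: WHERE cannot follow GROUP BY

Fix: Move the WHERE clause before GROUP BY

Corrected query:
SELECT category, AVG(price) FROM products WHERE price > 493.58 GROUP BY category

Result:
category | AVG(price)
---------+-----------
Kitchen  | 601.46    
Sports   | 608.42    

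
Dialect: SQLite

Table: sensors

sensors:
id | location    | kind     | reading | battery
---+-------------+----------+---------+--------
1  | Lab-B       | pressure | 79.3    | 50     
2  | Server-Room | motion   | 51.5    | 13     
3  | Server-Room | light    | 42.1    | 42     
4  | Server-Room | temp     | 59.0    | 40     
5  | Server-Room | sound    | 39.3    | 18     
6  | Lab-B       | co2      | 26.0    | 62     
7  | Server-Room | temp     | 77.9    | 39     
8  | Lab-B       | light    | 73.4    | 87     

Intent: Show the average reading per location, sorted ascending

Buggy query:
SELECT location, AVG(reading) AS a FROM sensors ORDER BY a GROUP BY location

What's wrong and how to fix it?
Bug: ORDER BY appears before GROUP BY; SQL clause order requires GROUP BY first

Fix: Reorder: SELECT … FROM … GROUP BY … ORDER BY …

Corrected query:
SELECT location, AVG(reading) AS a FROM sensors GROUP BY location ORDER BY a

Result:
location    | a        
------------+----------
Server-Room | 53.96    
Lab-B       | 59.566667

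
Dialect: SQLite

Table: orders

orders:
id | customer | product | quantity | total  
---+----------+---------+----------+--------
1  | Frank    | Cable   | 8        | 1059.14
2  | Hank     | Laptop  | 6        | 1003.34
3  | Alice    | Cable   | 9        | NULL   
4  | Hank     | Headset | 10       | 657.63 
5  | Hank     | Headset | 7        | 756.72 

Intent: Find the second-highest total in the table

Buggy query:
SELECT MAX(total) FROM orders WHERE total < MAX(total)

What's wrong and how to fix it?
Bug: MAX(total) on the right of the comparison is an aggregate-in-WHERE error

Fix: Put the inner MAX in a scalar subquery

Corrected query:
SELECT MAX(total) FROM orders WHERE total < (SELECT MAX(total) FROM orders)

Result:
MAX(total)
----------
1003.34   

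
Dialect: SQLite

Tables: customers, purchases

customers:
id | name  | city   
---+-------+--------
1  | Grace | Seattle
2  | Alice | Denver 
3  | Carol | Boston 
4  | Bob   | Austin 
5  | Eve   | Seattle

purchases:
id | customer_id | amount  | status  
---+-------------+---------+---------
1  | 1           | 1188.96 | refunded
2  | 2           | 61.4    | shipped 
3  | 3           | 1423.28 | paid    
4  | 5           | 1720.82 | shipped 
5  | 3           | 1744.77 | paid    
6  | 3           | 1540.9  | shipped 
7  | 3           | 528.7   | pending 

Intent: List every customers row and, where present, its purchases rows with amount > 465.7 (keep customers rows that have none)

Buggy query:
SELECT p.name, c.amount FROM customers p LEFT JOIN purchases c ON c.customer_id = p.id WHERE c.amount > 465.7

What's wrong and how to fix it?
Bug: A WHERE condition on the right-hand table after LEFT JOIN drops unmatched parents

Fix: Move the right-table condition into the ON clause so unmatched parents are kept

Corrected query:
SELECT p.name, c.amount FROM customers p LEFT JOIN purchases c ON c.customer_id = p.id AND c.amount > 465.7

Result:
name  | amount 
------+--------
Grace | 1188.96
Alice | NULL   
Carol | 528.7  
Carol | 1423.28
Carol | 1540.9 
Carol | 1744.77
Bob   | NULL   
Eve   | 1720.82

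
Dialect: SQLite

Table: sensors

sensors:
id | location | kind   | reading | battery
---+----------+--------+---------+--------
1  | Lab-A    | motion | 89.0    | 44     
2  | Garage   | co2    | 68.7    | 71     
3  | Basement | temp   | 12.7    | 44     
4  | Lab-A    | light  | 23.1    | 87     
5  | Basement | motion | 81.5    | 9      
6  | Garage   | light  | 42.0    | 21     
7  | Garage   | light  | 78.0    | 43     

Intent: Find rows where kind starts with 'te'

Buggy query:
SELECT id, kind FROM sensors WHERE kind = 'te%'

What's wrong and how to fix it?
Bug: Wildcards only work with LIKE; '=' treats '%' as a literal character

Fix: Replace '=' with LIKE so 'te%' is treated as a pattern

Corrected query:
SELECT id, kind FROM sensors WHERE kind LIKE 'te%'

Result:
id | kind
---+-----
3  | temp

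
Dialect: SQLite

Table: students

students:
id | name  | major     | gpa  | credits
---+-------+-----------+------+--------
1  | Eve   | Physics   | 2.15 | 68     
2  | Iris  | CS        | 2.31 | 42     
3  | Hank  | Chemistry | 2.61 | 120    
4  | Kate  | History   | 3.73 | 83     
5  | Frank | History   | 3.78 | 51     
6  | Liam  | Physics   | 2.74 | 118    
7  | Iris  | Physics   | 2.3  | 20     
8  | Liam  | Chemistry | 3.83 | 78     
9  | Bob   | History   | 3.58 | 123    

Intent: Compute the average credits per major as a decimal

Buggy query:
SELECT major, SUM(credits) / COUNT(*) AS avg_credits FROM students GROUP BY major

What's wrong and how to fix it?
Bug: Both operands are integers, so '/' performs integer division and truncates

Fix: Multiply by 1.0 (or CAST to REAL) to force floating-point division

Corrected query:
SELECT major, SUM(credits) * 1.0 / COUNT(*) AS avg_credits FROM students GROUP BY major

Result:
major     | avg_credits
----------+------------
CS        | 42         
Chemistry | 99         
History   | 85.666667  
Physics   | 68.666667  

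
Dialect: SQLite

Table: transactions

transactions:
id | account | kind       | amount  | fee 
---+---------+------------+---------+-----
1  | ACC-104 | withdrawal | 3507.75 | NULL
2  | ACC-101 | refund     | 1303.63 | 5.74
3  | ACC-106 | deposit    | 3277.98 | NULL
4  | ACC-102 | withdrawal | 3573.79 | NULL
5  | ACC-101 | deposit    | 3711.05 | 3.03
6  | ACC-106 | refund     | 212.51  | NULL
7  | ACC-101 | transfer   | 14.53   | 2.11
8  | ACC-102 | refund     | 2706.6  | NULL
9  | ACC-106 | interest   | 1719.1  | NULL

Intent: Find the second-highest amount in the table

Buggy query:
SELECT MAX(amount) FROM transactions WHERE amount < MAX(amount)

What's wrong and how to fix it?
Bug: MAX(amount) on the right of the comparison is an aggregate-in-WHERE error

Fix: Compute the overall MAX in a subquery, then take MAX of rows below it

Corrected query:
SELECT MAX(amount) FROM transactions WHERE amount < (SELECT MAX(amount) FROM transactions)

Result:
MAX(amount)
-----------
3573.79    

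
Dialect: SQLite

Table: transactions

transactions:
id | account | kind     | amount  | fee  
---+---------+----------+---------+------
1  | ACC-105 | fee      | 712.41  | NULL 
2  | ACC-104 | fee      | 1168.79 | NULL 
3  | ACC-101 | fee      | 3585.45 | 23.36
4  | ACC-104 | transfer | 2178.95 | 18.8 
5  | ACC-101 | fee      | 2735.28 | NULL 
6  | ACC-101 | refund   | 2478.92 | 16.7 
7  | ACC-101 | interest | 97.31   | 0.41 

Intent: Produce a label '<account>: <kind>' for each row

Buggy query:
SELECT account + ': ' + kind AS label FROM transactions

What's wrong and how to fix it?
Bug: SQLite uses || for string concatenation; + coerces text to numbers (yielding 0)

Fix: Replace + with || to concatenate text

Corrected query:
SELECT account || ': ' || kind AS label FROM transactions

Result:
label            
-----------------
ACC-105: fee     
ACC-104: fee     
ACC-101: fee     
ACC-104: transfer
ACC-101: fee     
ACC-101: refund  
ACC-101: interest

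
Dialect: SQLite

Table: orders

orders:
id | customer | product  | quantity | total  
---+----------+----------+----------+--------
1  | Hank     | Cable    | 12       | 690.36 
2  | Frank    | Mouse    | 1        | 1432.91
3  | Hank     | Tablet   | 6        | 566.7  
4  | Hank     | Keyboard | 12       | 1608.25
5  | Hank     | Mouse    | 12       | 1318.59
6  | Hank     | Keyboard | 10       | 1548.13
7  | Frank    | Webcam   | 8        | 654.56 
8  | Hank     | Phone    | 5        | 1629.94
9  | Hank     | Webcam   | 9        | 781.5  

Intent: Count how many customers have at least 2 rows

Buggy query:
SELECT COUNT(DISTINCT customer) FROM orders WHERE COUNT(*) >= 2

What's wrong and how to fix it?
Bug: COUNT(*) cannot appear in WHERE; the per-group count doesn't exist yet

Fix: Use a subquery that GROUPs and filters with HAVING, then count its rows

Corrected query:
SELECT COUNT(*) FROM (SELECT customer FROM orders GROUP BY customer HAVING COUNT(*) >= 2)

Result:
COUNT(*)
--------
2       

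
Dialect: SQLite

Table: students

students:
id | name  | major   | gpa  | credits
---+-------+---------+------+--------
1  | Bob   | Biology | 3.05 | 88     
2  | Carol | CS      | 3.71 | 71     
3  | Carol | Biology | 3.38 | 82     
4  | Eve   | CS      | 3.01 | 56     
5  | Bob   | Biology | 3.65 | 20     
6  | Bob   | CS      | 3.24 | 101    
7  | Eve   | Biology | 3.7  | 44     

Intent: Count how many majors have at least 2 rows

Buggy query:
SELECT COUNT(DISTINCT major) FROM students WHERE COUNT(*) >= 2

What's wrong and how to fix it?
Bug: COUNT(*) cannot appear in WHERE; the per-group count doesn't exist yet

Fix: Use a subquery that GROUPs and filters with HAVING, then count its rows

Corrected query:
SELECT COUNT(*) FROM (SELECT major FROM students GROUP BY major HAVING COUNT(*) >= 2)

Result:
COUNT(*)
--------
2       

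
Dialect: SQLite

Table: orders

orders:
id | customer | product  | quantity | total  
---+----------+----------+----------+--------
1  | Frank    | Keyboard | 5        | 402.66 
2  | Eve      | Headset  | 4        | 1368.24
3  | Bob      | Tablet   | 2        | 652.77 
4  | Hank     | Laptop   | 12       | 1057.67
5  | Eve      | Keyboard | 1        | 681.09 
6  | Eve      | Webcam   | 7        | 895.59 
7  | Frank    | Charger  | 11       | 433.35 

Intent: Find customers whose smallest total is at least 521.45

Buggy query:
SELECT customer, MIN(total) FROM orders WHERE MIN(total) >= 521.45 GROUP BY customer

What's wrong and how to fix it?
Bug: MIN() in WHERE is a misuse of aggregate

Fix: Replace WHERE with HAVING after the GROUP BY

Corrected query:
SELECT customer, MIN(total) FROM orders GROUP BY customer HAVING MIN(total) >= 521.45

Result:
customer | MIN(total)
---------+-----------
Bob      | 652.77    
Eve      | 681.09    
Hank     | 1057.67   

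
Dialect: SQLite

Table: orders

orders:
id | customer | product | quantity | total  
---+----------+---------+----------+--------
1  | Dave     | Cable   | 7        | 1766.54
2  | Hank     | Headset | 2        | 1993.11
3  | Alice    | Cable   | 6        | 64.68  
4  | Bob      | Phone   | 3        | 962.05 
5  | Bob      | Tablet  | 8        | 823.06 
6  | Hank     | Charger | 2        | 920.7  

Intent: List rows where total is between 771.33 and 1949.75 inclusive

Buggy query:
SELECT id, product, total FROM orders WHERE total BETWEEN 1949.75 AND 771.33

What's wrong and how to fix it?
Bug: BETWEEN expects the lower bound first; with 1949.75 AND 771.33 the range is empty

Fix: Swap the bounds so the smaller value comes first

Corrected query:
SELECT id, product, total FROM orders WHERE total BETWEEN 771.33 AND 1949.75

Result:
id | product | total  
---+---------+--------
1  | Cable   | 1766.54
4  | Phone   | 962.05 
5  | Tablet  | 823.06 
6  | Charger | 920.7  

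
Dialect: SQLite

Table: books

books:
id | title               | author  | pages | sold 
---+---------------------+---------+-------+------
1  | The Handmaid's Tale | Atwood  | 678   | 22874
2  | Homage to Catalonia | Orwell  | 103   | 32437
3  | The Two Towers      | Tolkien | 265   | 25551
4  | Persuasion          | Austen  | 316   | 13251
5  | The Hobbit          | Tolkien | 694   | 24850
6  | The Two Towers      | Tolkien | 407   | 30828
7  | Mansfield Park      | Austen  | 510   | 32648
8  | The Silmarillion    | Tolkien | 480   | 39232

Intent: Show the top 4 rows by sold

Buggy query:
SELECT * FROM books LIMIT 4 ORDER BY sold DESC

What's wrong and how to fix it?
Bug: LIMIT must come after ORDER BY

Fix: Swap the clauses: ORDER BY first, then LIMIT

Corrected query:
SELECT * FROM books ORDER BY sold DESC LIMIT 4

Result:
id | title               | author  | pages | sold 
---+---------------------+---------+-------+------
8  | The Silmarillion    | Tolkien | 480   | 39232
7  | Mansfield Park      | Austen  | 510   | 32648
2  | Homage to Catalonia | Orwell  | 103   | 32437
6  | The Two Towers      | Tolkien | 407   | 30828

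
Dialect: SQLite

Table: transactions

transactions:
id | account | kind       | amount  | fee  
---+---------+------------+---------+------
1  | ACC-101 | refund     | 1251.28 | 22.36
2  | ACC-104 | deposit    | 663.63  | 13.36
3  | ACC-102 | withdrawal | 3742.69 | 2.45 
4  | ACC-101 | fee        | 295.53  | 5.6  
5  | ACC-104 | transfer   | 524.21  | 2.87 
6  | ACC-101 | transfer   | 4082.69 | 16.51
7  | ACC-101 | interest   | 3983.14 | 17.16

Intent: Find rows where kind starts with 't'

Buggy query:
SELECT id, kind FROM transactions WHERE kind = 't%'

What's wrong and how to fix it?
Bug: '=' compares the literal string including the % character; pattern matching needs LIKE

Fix: Replace '=' with LIKE so 't%' is treated as a pattern

Corrected query:
SELECT id, kind FROM transactions WHERE kind LIKE 't%'

Result:
id | kind    
---+---------
5  | transfer
6  | transfer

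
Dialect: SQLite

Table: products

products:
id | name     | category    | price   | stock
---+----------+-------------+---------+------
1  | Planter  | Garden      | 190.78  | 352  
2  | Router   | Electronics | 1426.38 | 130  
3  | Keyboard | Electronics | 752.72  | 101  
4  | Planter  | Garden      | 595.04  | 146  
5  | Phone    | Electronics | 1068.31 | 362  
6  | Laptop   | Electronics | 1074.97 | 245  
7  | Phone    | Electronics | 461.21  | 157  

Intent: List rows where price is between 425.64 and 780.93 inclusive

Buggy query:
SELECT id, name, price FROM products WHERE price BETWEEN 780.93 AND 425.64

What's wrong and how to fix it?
Bug: BETWEEN expects the lower bound first; with 780.93 AND 425.64 the range is empty

Fix: Write BETWEEN 425.64 AND 780.93

Corrected query:
SELECT id, name, price FROM products WHERE price BETWEEN 425.64 AND 780.93

Result:
id | name     | price 
---+----------+-------
3  | Keyboard | 752.72
4  | Planter  | 595.04
7  | Phone    | 461.21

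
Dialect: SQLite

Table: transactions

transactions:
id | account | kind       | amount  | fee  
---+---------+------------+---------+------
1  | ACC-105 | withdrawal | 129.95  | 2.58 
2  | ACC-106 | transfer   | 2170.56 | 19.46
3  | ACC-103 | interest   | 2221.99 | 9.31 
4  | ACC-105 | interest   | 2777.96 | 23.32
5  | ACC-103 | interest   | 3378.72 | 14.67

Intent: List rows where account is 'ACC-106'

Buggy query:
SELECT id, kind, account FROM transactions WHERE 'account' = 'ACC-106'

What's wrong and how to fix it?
Bug: Single quotes denote string literals in SQL; the column name is being compared as a constant string

Fix: Remove the quotes around the column name (or use double quotes for an identifier)

Corrected query:
SELECT id, kind, account FROM transactions WHERE account = 'ACC-106'

Result:
id | kind     | account
---+----------+--------
2  | transfer | ACC-106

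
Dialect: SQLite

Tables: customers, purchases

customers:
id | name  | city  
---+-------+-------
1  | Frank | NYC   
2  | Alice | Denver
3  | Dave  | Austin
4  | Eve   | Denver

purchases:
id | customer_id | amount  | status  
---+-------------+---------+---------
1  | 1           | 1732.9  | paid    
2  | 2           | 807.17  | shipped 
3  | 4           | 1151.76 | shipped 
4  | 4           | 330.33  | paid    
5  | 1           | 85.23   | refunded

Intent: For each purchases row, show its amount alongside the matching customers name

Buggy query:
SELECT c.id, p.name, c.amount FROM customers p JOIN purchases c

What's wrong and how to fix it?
Bug: Missing join condition: each purchases row is matched to all customers rows instead of just its own

Fix: Specify the join condition linking the foreign key to the parent id

Corrected query:
SELECT c.id, p.name, c.amount FROM customers p JOIN purchases c ON c.customer_id = p.id

Result:
id | name  | amount 
---+-------+--------
1  | Frank | 1732.9 
2  | Alice | 807.17 
3  | Eve   | 1151.76
4  | Eve   | 330.33 
5  | Frank | 85.23  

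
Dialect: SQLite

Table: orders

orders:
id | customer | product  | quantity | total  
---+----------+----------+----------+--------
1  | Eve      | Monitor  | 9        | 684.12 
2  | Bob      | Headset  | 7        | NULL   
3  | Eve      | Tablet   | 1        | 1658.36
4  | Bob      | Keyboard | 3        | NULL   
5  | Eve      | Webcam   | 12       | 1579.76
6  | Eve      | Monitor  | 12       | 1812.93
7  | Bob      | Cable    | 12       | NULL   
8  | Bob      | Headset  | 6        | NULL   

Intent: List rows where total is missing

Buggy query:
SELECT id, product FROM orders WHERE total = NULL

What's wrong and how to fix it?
Bug: '= NULL' is always unknown in SQL three-valued logic, so no rows match

Fix: Use IS NULL to test for NULL

Corrected query:
SELECT id, product FROM orders WHERE total IS NULL

Result:
id | product 
---+---------
2  | Headset 
4  | Keyboard
7  | Cable   
8  | Headset 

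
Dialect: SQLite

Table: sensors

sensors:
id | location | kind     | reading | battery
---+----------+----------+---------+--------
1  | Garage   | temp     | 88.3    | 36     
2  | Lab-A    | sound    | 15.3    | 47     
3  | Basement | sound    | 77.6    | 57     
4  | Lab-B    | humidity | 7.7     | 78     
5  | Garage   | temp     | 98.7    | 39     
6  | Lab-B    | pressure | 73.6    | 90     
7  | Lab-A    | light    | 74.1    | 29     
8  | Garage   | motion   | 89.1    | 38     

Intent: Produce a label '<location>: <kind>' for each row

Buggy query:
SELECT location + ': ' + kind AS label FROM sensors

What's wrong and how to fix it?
Bug: '+' is numeric addition; on text columns SQLite converts them to 0 instead of concatenating

Fix: Use the || operator for string concatenation

Corrected query:
SELECT location || ': ' || kind AS label FROM sensors

Result:
label          
---------------
Garage: temp   
Lab-A: sound   
Basement: sound
Lab-B: humidity
Garage: temp   
Lab-B: pressure
Lab-A: light   
Garage: motion 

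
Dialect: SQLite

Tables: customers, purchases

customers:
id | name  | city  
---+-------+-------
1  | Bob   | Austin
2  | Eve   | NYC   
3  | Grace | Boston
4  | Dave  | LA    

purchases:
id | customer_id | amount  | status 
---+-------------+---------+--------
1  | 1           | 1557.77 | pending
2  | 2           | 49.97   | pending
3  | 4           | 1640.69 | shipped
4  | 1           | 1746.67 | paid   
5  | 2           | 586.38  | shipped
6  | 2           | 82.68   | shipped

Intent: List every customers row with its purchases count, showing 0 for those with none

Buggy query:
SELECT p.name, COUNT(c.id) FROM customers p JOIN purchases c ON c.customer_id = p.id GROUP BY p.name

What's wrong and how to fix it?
Bug: An inner join excludes parents with zero children

Fix: Use LEFT JOIN so parents without children still appear (COUNT(c.id) gives 0)

Corrected query:
SELECT p.name, COUNT(c.id) FROM customers p LEFT JOIN purchases c ON c.customer_id = p.id GROUP BY p.name

Result:
name  | COUNT(c.id)
------+------------
Bob   | 2          
Dave  | 1          
Eve   | 3          
Grace | 0          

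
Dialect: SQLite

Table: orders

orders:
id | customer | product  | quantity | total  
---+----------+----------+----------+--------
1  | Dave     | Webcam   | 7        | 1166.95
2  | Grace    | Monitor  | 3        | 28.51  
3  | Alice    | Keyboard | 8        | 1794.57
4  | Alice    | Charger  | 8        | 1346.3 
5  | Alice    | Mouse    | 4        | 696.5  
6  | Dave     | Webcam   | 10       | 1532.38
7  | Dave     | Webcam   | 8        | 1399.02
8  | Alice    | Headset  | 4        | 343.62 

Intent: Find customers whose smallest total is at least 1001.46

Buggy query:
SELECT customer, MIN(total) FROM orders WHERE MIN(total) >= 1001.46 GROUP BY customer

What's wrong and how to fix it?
Bug: Aggregates like MIN are computed per group after WHERE runs

Fix: Replace WHERE with HAVING after the GROUP BY

Corrected query:
SELECT customer, MIN(total) FROM orders GROUP BY customer HAVING MIN(total) >= 1001.46

Result:
customer | MIN(total)
---------+-----------
Dave     | 1166.95   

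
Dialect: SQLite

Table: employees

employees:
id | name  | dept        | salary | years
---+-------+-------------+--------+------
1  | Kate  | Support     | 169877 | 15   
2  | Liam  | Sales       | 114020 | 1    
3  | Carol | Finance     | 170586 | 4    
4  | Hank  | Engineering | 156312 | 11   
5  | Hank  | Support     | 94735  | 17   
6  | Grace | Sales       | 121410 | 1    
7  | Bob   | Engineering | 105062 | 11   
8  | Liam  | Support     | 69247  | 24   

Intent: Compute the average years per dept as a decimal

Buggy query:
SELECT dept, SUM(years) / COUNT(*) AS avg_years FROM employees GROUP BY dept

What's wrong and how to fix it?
Bug: SUM(years) and COUNT(*) are both integers; the division truncates the fractional part

Fix: Cast one side to REAL so the division keeps the fractional part

Corrected query:
SELECT dept, SUM(years) * 1.0 / COUNT(*) AS avg_years FROM employees GROUP BY dept

Result:
dept        | avg_years
------------+----------
Engineering | 11       
Finance     | 4        
Sales       | 1        
Support     | 18.666667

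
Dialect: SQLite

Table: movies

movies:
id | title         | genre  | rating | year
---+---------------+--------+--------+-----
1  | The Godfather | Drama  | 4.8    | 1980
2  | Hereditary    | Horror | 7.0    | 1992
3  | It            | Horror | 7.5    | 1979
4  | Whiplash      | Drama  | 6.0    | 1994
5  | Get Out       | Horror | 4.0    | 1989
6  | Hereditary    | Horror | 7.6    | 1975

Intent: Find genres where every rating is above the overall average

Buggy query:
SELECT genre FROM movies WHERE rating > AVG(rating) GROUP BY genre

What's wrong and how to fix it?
Bug: WHERE evaluates per row before aggregation, so AVG() is unavailable

Fix: Compute the overall average in a scalar subquery and compare each group's MIN against it in HAVING

Corrected query:
SELECT genre FROM movies GROUP BY genre HAVING MIN(rating) > (SELECT AVG(rating) FROM movies)

Result:
(no rows)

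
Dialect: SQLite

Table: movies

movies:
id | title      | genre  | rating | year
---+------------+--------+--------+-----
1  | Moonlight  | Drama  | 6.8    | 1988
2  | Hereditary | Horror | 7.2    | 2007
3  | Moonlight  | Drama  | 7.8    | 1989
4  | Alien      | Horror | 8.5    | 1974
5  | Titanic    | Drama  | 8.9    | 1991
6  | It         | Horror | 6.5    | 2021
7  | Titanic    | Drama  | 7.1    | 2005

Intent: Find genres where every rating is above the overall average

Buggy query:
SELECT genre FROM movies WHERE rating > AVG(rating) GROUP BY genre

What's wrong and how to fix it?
Bug: WHERE evaluates per row before aggregation, so AVG() is unavailable

Fix: Compute the overall average in a scalar subquery and compare each group's MIN against it in HAVING

Corrected query:
SELECT genre FROM movies GROUP BY genre HAVING MIN(rating) > (SELECT AVG(rating) FROM movies)

Result:
(no rows)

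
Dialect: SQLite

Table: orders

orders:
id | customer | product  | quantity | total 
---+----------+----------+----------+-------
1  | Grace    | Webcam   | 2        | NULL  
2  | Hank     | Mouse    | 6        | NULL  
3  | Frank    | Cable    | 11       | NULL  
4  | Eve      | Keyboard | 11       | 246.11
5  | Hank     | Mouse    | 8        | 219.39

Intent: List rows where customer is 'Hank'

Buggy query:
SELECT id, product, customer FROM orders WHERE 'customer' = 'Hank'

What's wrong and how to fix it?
Bug: 'customer' in single quotes is a string literal, not the column; the comparison is literal-vs-literal and never true

Fix: Reference the column as customer without single quotes

Corrected query:
SELECT id, product, customer FROM orders WHERE customer = 'Hank'

Result:
id | product | customer
---+---------+---------
2  | Mouse   | Hank    
5  | Mouse   | Hank    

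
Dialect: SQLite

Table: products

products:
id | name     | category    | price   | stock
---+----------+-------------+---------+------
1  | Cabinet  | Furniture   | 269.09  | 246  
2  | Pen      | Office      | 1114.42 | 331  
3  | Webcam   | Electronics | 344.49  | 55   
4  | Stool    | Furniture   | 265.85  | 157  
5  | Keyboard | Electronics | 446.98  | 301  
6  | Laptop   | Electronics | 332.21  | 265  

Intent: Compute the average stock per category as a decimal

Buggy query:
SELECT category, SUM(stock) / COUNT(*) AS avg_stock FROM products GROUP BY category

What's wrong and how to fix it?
Bug: Both operands are integers, so '/' performs integer division and truncates

Fix: Cast one side to REAL so the division keeps the fractional part

Corrected query:
SELECT category, SUM(stock) * 1.0 / COUNT(*) AS avg_stock FROM products GROUP BY category

Result:
category    | avg_stock
------------+----------
Electronics | 207      
Furniture   | 201.5    
Office      | 331      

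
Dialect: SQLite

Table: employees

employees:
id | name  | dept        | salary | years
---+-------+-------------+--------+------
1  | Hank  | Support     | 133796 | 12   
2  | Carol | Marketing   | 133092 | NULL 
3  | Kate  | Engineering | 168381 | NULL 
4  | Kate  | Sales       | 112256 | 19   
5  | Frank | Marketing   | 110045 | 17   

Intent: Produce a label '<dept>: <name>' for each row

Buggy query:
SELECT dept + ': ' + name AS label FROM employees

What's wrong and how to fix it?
Bug: '+' is numeric addition; on text columns SQLite converts them to 0 instead of concatenating

Fix: Replace + with || to concatenate text

Corrected query:
SELECT dept || ': ' || name AS label FROM employees

Result:
label            
-----------------
Support: Hank    
Marketing: Carol 
Engineering: Kate
Sales: Kate      
Marketing: Frank 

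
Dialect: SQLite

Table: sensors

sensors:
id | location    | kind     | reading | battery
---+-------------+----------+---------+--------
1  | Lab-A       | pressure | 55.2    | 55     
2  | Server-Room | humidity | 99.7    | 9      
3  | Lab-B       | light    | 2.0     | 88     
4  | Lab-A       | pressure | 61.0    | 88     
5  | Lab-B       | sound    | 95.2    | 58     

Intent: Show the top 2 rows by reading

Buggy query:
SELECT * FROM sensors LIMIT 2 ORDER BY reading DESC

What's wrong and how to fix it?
Bug: ORDER BY cannot follow LIMIT; LIMIT is the final clause

Fix: Swap the clauses: ORDER BY first, then LIMIT

Corrected query:
SELECT * FROM sensors ORDER BY reading DESC LIMIT 2

Result:
id | location    | kind     | reading | battery
---+-------------+----------+---------+--------
2  | Server-Room | humidity | 99.7    | 9      
5  | Lab-B       | sound    | 95.2    | 58     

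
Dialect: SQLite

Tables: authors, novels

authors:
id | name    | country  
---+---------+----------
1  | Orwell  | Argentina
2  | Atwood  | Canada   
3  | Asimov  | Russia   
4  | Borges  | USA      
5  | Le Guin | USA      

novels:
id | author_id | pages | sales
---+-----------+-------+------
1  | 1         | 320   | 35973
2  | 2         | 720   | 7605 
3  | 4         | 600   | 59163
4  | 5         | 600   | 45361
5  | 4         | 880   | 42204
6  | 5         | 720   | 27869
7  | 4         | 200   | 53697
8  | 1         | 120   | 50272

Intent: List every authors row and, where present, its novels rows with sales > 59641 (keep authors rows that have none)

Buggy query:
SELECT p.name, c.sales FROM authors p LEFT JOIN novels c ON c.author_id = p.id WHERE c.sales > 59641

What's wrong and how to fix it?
Bug: Filtering c.sales in WHERE discards the NULL rows produced by LEFT JOIN, turning it into an inner join

Fix: Move the right-table condition into the ON clause so unmatched parents are kept

Corrected query:
SELECT p.name, c.sales FROM authors p LEFT JOIN novels c ON c.author_id = p.id AND c.sales > 59641

Result:
name    | sales
--------+------
Orwell  | NULL 
Atwood  | NULL 
Asimov  | NULL 
Borges  | NULL 
Le Guin | NULL 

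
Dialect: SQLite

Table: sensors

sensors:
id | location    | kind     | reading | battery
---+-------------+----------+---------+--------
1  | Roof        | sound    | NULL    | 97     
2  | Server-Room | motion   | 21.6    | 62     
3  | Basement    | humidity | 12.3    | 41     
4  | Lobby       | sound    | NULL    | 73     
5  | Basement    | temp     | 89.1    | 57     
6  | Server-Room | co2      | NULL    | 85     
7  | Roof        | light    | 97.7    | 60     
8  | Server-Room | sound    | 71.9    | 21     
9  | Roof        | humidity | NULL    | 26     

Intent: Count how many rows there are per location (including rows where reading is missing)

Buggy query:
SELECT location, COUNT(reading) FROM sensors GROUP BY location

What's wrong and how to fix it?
Bug: COUNT(reading) skips NULLs, so groups with missing reading are undercounted

Fix: Replace COUNT(reading) with COUNT(*)

Corrected query:
SELECT location, COUNT(*) FROM sensors GROUP BY location

Result:
location    | COUNT(*)
------------+---------
Basement    | 2       
Lobby       | 1       
Roof        | 3       
Server-Room | 3       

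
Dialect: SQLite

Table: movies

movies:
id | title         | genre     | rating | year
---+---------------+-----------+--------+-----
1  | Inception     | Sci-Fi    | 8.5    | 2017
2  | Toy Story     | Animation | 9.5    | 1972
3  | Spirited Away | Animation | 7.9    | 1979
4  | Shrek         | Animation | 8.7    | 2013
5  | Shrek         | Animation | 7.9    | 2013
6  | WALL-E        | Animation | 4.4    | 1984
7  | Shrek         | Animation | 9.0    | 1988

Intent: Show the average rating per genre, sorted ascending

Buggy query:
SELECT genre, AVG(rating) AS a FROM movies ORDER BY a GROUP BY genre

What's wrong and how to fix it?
Bug: GROUP BY must precede ORDER BY

Fix: Move ORDER BY to the end, after GROUP BY

Corrected query:
SELECT genre, AVG(rating) AS a FROM movies GROUP BY genre ORDER BY a

Result:
genre     | a  
----------+----
Animation | 7.9
Sci-Fi    | 8.5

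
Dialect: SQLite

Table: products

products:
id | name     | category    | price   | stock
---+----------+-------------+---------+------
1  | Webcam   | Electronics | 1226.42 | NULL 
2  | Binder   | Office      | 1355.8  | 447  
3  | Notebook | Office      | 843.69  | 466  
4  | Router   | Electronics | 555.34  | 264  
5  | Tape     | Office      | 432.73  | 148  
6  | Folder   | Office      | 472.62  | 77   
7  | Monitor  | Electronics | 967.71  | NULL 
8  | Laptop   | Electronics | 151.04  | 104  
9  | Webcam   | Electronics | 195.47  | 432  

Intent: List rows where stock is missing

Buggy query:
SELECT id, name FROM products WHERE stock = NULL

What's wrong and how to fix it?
Bug: '= NULL' is always unknown in SQL three-valued logic, so no rows match

Fix: Replace '= NULL' with 'IS NULL'

Corrected query:
SELECT id, name FROM products WHERE stock IS NULL

Result:
id | name   
---+--------
1  | Webcam 
7  | Monitor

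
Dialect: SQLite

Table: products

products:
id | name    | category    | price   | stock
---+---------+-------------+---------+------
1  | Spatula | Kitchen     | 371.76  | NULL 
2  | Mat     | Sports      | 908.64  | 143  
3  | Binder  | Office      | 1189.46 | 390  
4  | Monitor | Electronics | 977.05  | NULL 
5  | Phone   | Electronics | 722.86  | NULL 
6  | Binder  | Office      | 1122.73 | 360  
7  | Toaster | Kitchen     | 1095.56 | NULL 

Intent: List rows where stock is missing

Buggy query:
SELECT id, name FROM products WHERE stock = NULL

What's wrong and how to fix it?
Bug: '= NULL' is always unknown in SQL three-valued logic, so no rows match

Fix: Use IS NULL to test for NULL

Corrected query:
SELECT id, name FROM products WHERE stock IS NULL

Result:
id | name   
---+--------
1  | Spatula
4  | Monitor
5  | Phone  
7  | Toaster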